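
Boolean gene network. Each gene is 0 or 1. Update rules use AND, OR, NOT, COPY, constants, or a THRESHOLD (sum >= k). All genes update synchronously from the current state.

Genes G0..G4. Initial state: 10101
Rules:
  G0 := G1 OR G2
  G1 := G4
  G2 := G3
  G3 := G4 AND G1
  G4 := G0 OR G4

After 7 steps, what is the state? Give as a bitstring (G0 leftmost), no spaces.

Step 1: G0=G1|G2=0|1=1 G1=G4=1 G2=G3=0 G3=G4&G1=1&0=0 G4=G0|G4=1|1=1 -> 11001
Step 2: G0=G1|G2=1|0=1 G1=G4=1 G2=G3=0 G3=G4&G1=1&1=1 G4=G0|G4=1|1=1 -> 11011
Step 3: G0=G1|G2=1|0=1 G1=G4=1 G2=G3=1 G3=G4&G1=1&1=1 G4=G0|G4=1|1=1 -> 11111
Step 4: G0=G1|G2=1|1=1 G1=G4=1 G2=G3=1 G3=G4&G1=1&1=1 G4=G0|G4=1|1=1 -> 11111
Step 5: G0=G1|G2=1|1=1 G1=G4=1 G2=G3=1 G3=G4&G1=1&1=1 G4=G0|G4=1|1=1 -> 11111
Step 6: G0=G1|G2=1|1=1 G1=G4=1 G2=G3=1 G3=G4&G1=1&1=1 G4=G0|G4=1|1=1 -> 11111
Step 7: G0=G1|G2=1|1=1 G1=G4=1 G2=G3=1 G3=G4&G1=1&1=1 G4=G0|G4=1|1=1 -> 11111

11111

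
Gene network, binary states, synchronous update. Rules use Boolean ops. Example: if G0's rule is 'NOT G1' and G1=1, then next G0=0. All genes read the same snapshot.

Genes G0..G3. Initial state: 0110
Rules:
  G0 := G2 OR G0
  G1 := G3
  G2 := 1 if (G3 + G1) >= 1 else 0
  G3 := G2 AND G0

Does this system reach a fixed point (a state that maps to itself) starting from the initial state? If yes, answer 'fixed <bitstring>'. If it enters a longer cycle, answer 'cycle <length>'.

Step 0: 0110
Step 1: G0=G2|G0=1|0=1 G1=G3=0 G2=(0+1>=1)=1 G3=G2&G0=1&0=0 -> 1010
Step 2: G0=G2|G0=1|1=1 G1=G3=0 G2=(0+0>=1)=0 G3=G2&G0=1&1=1 -> 1001
Step 3: G0=G2|G0=0|1=1 G1=G3=1 G2=(1+0>=1)=1 G3=G2&G0=0&1=0 -> 1110
Step 4: G0=G2|G0=1|1=1 G1=G3=0 G2=(0+1>=1)=1 G3=G2&G0=1&1=1 -> 1011
Step 5: G0=G2|G0=1|1=1 G1=G3=1 G2=(1+0>=1)=1 G3=G2&G0=1&1=1 -> 1111
Step 6: G0=G2|G0=1|1=1 G1=G3=1 G2=(1+1>=1)=1 G3=G2&G0=1&1=1 -> 1111
Fixed point reached at step 5: 1111

Answer: fixed 1111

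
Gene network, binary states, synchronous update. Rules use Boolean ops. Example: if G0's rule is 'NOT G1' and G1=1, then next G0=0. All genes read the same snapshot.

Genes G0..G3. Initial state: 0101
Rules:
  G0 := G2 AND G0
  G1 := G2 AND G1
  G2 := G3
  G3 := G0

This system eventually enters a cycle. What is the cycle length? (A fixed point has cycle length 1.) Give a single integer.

Step 0: 0101
Step 1: G0=G2&G0=0&0=0 G1=G2&G1=0&1=0 G2=G3=1 G3=G0=0 -> 0010
Step 2: G0=G2&G0=1&0=0 G1=G2&G1=1&0=0 G2=G3=0 G3=G0=0 -> 0000
Step 3: G0=G2&G0=0&0=0 G1=G2&G1=0&0=0 G2=G3=0 G3=G0=0 -> 0000
State from step 3 equals state from step 2 -> cycle length 1

Answer: 1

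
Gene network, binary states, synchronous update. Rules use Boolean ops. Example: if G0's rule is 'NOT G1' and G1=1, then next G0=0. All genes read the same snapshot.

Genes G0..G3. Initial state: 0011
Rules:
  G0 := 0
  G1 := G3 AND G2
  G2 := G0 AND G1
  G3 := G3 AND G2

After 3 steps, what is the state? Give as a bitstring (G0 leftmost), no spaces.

Step 1: G0=0(const) G1=G3&G2=1&1=1 G2=G0&G1=0&0=0 G3=G3&G2=1&1=1 -> 0101
Step 2: G0=0(const) G1=G3&G2=1&0=0 G2=G0&G1=0&1=0 G3=G3&G2=1&0=0 -> 0000
Step 3: G0=0(const) G1=G3&G2=0&0=0 G2=G0&G1=0&0=0 G3=G3&G2=0&0=0 -> 0000

0000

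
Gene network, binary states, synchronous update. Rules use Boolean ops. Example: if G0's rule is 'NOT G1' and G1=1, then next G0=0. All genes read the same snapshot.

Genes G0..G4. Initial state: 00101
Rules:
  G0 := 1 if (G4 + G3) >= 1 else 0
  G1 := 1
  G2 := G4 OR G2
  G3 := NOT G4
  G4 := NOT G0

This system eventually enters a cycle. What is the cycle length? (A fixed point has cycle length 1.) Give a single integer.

Step 0: 00101
Step 1: G0=(1+0>=1)=1 G1=1(const) G2=G4|G2=1|1=1 G3=NOT G4=NOT 1=0 G4=NOT G0=NOT 0=1 -> 11101
Step 2: G0=(1+0>=1)=1 G1=1(const) G2=G4|G2=1|1=1 G3=NOT G4=NOT 1=0 G4=NOT G0=NOT 1=0 -> 11100
Step 3: G0=(0+0>=1)=0 G1=1(const) G2=G4|G2=0|1=1 G3=NOT G4=NOT 0=1 G4=NOT G0=NOT 1=0 -> 01110
Step 4: G0=(0+1>=1)=1 G1=1(const) G2=G4|G2=0|1=1 G3=NOT G4=NOT 0=1 G4=NOT G0=NOT 0=1 -> 11111
Step 5: G0=(1+1>=1)=1 G1=1(const) G2=G4|G2=1|1=1 G3=NOT G4=NOT 1=0 G4=NOT G0=NOT 1=0 -> 11100
State from step 5 equals state from step 2 -> cycle length 3

Answer: 3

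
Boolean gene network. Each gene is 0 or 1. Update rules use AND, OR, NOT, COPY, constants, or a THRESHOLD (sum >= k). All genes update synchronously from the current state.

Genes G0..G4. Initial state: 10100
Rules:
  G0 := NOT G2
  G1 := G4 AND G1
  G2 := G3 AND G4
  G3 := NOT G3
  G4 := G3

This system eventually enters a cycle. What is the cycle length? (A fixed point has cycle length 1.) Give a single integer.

Step 0: 10100
Step 1: G0=NOT G2=NOT 1=0 G1=G4&G1=0&0=0 G2=G3&G4=0&0=0 G3=NOT G3=NOT 0=1 G4=G3=0 -> 00010
Step 2: G0=NOT G2=NOT 0=1 G1=G4&G1=0&0=0 G2=G3&G4=1&0=0 G3=NOT G3=NOT 1=0 G4=G3=1 -> 10001
Step 3: G0=NOT G2=NOT 0=1 G1=G4&G1=1&0=0 G2=G3&G4=0&1=0 G3=NOT G3=NOT 0=1 G4=G3=0 -> 10010
Step 4: G0=NOT G2=NOT 0=1 G1=G4&G1=0&0=0 G2=G3&G4=1&0=0 G3=NOT G3=NOT 1=0 G4=G3=1 -> 10001
State from step 4 equals state from step 2 -> cycle length 2

Answer: 2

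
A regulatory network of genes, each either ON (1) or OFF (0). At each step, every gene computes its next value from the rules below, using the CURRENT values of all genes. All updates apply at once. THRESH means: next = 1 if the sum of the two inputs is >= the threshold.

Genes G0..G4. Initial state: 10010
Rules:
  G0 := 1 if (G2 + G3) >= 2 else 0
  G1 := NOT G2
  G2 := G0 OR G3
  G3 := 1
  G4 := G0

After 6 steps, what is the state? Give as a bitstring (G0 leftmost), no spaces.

Step 1: G0=(0+1>=2)=0 G1=NOT G2=NOT 0=1 G2=G0|G3=1|1=1 G3=1(const) G4=G0=1 -> 01111
Step 2: G0=(1+1>=2)=1 G1=NOT G2=NOT 1=0 G2=G0|G3=0|1=1 G3=1(const) G4=G0=0 -> 10110
Step 3: G0=(1+1>=2)=1 G1=NOT G2=NOT 1=0 G2=G0|G3=1|1=1 G3=1(const) G4=G0=1 -> 10111
Step 4: G0=(1+1>=2)=1 G1=NOT G2=NOT 1=0 G2=G0|G3=1|1=1 G3=1(const) G4=G0=1 -> 10111
Step 5: G0=(1+1>=2)=1 G1=NOT G2=NOT 1=0 G2=G0|G3=1|1=1 G3=1(const) G4=G0=1 -> 10111
Step 6: G0=(1+1>=2)=1 G1=NOT G2=NOT 1=0 G2=G0|G3=1|1=1 G3=1(const) G4=G0=1 -> 10111

10111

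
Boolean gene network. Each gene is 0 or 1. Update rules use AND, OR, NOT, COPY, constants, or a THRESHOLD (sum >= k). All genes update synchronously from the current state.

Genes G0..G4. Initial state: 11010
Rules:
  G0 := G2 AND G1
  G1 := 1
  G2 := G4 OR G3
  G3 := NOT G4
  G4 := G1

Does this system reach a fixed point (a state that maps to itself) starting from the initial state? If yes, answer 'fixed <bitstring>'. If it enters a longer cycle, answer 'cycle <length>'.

Answer: fixed 11101

Derivation:
Step 0: 11010
Step 1: G0=G2&G1=0&1=0 G1=1(const) G2=G4|G3=0|1=1 G3=NOT G4=NOT 0=1 G4=G1=1 -> 01111
Step 2: G0=G2&G1=1&1=1 G1=1(const) G2=G4|G3=1|1=1 G3=NOT G4=NOT 1=0 G4=G1=1 -> 11101
Step 3: G0=G2&G1=1&1=1 G1=1(const) G2=G4|G3=1|0=1 G3=NOT G4=NOT 1=0 G4=G1=1 -> 11101
Fixed point reached at step 2: 11101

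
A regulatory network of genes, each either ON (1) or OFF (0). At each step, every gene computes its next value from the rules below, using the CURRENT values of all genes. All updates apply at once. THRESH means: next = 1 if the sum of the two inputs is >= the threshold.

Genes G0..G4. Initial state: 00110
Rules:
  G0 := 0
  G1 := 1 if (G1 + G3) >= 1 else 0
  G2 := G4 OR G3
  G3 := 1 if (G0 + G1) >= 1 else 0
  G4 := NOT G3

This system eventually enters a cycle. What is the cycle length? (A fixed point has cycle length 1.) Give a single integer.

Answer: 1

Derivation:
Step 0: 00110
Step 1: G0=0(const) G1=(0+1>=1)=1 G2=G4|G3=0|1=1 G3=(0+0>=1)=0 G4=NOT G3=NOT 1=0 -> 01100
Step 2: G0=0(const) G1=(1+0>=1)=1 G2=G4|G3=0|0=0 G3=(0+1>=1)=1 G4=NOT G3=NOT 0=1 -> 01011
Step 3: G0=0(const) G1=(1+1>=1)=1 G2=G4|G3=1|1=1 G3=(0+1>=1)=1 G4=NOT G3=NOT 1=0 -> 01110
Step 4: G0=0(const) G1=(1+1>=1)=1 G2=G4|G3=0|1=1 G3=(0+1>=1)=1 G4=NOT G3=NOT 1=0 -> 01110
State from step 4 equals state from step 3 -> cycle length 1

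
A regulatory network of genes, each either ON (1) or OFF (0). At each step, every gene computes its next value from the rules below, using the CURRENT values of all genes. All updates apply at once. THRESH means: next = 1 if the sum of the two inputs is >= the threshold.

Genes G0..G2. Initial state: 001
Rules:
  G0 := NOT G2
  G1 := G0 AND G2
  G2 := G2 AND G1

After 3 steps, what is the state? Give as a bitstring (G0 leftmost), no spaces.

Step 1: G0=NOT G2=NOT 1=0 G1=G0&G2=0&1=0 G2=G2&G1=1&0=0 -> 000
Step 2: G0=NOT G2=NOT 0=1 G1=G0&G2=0&0=0 G2=G2&G1=0&0=0 -> 100
Step 3: G0=NOT G2=NOT 0=1 G1=G0&G2=1&0=0 G2=G2&G1=0&0=0 -> 100

100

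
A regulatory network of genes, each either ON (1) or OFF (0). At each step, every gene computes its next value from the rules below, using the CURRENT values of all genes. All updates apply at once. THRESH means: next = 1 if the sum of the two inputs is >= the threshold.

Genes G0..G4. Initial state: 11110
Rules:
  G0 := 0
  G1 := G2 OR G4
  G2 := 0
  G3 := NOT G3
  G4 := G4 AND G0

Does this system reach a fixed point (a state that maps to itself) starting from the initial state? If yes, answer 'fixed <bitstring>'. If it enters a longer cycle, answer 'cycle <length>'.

Step 0: 11110
Step 1: G0=0(const) G1=G2|G4=1|0=1 G2=0(const) G3=NOT G3=NOT 1=0 G4=G4&G0=0&1=0 -> 01000
Step 2: G0=0(const) G1=G2|G4=0|0=0 G2=0(const) G3=NOT G3=NOT 0=1 G4=G4&G0=0&0=0 -> 00010
Step 3: G0=0(const) G1=G2|G4=0|0=0 G2=0(const) G3=NOT G3=NOT 1=0 G4=G4&G0=0&0=0 -> 00000
Step 4: G0=0(const) G1=G2|G4=0|0=0 G2=0(const) G3=NOT G3=NOT 0=1 G4=G4&G0=0&0=0 -> 00010
Cycle of length 2 starting at step 2 -> no fixed point

Answer: cycle 2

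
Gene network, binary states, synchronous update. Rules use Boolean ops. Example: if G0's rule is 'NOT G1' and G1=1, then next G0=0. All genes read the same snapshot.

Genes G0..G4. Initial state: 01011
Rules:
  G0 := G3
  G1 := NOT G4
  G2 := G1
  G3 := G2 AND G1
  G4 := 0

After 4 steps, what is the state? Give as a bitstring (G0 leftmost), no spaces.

Step 1: G0=G3=1 G1=NOT G4=NOT 1=0 G2=G1=1 G3=G2&G1=0&1=0 G4=0(const) -> 10100
Step 2: G0=G3=0 G1=NOT G4=NOT 0=1 G2=G1=0 G3=G2&G1=1&0=0 G4=0(const) -> 01000
Step 3: G0=G3=0 G1=NOT G4=NOT 0=1 G2=G1=1 G3=G2&G1=0&1=0 G4=0(const) -> 01100
Step 4: G0=G3=0 G1=NOT G4=NOT 0=1 G2=G1=1 G3=G2&G1=1&1=1 G4=0(const) -> 01110

01110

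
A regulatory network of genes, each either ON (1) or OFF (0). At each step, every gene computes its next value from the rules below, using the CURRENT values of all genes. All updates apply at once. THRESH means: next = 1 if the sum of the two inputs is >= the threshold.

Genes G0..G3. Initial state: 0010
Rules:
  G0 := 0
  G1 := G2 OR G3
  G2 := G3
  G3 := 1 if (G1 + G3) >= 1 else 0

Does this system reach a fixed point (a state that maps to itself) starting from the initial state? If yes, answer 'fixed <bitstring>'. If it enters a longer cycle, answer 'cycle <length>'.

Step 0: 0010
Step 1: G0=0(const) G1=G2|G3=1|0=1 G2=G3=0 G3=(0+0>=1)=0 -> 0100
Step 2: G0=0(const) G1=G2|G3=0|0=0 G2=G3=0 G3=(1+0>=1)=1 -> 0001
Step 3: G0=0(const) G1=G2|G3=0|1=1 G2=G3=1 G3=(0+1>=1)=1 -> 0111
Step 4: G0=0(const) G1=G2|G3=1|1=1 G2=G3=1 G3=(1+1>=1)=1 -> 0111
Fixed point reached at step 3: 0111

Answer: fixed 0111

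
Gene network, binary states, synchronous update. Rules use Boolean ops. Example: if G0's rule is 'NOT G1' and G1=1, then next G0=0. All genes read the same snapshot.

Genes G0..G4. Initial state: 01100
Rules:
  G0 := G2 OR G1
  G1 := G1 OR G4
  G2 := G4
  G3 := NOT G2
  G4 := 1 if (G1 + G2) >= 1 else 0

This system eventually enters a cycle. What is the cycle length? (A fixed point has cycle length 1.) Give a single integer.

Answer: 1

Derivation:
Step 0: 01100
Step 1: G0=G2|G1=1|1=1 G1=G1|G4=1|0=1 G2=G4=0 G3=NOT G2=NOT 1=0 G4=(1+1>=1)=1 -> 11001
Step 2: G0=G2|G1=0|1=1 G1=G1|G4=1|1=1 G2=G4=1 G3=NOT G2=NOT 0=1 G4=(1+0>=1)=1 -> 11111
Step 3: G0=G2|G1=1|1=1 G1=G1|G4=1|1=1 G2=G4=1 G3=NOT G2=NOT 1=0 G4=(1+1>=1)=1 -> 11101
Step 4: G0=G2|G1=1|1=1 G1=G1|G4=1|1=1 G2=G4=1 G3=NOT G2=NOT 1=0 G4=(1+1>=1)=1 -> 11101
State from step 4 equals state from step 3 -> cycle length 1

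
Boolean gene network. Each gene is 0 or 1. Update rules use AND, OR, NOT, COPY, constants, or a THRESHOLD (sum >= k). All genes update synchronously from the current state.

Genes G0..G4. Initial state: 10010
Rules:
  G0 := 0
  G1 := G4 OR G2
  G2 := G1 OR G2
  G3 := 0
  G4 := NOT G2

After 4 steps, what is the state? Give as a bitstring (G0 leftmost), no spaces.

Step 1: G0=0(const) G1=G4|G2=0|0=0 G2=G1|G2=0|0=0 G3=0(const) G4=NOT G2=NOT 0=1 -> 00001
Step 2: G0=0(const) G1=G4|G2=1|0=1 G2=G1|G2=0|0=0 G3=0(const) G4=NOT G2=NOT 0=1 -> 01001
Step 3: G0=0(const) G1=G4|G2=1|0=1 G2=G1|G2=1|0=1 G3=0(const) G4=NOT G2=NOT 0=1 -> 01101
Step 4: G0=0(const) G1=G4|G2=1|1=1 G2=G1|G2=1|1=1 G3=0(const) G4=NOT G2=NOT 1=0 -> 01100

01100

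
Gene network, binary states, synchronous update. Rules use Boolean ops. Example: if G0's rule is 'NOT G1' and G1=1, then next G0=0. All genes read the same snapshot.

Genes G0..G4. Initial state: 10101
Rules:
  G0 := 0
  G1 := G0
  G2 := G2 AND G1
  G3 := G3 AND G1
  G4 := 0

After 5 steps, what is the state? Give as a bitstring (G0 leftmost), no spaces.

Step 1: G0=0(const) G1=G0=1 G2=G2&G1=1&0=0 G3=G3&G1=0&0=0 G4=0(const) -> 01000
Step 2: G0=0(const) G1=G0=0 G2=G2&G1=0&1=0 G3=G3&G1=0&1=0 G4=0(const) -> 00000
Step 3: G0=0(const) G1=G0=0 G2=G2&G1=0&0=0 G3=G3&G1=0&0=0 G4=0(const) -> 00000
Step 4: G0=0(const) G1=G0=0 G2=G2&G1=0&0=0 G3=G3&G1=0&0=0 G4=0(const) -> 00000
Step 5: G0=0(const) G1=G0=0 G2=G2&G1=0&0=0 G3=G3&G1=0&0=0 G4=0(const) -> 00000

00000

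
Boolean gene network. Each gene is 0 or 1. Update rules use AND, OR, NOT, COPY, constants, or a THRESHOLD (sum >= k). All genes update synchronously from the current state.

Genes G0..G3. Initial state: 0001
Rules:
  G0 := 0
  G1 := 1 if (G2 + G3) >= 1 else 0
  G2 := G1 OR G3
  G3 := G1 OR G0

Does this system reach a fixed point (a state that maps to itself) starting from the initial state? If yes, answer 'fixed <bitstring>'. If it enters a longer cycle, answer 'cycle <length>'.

Step 0: 0001
Step 1: G0=0(const) G1=(0+1>=1)=1 G2=G1|G3=0|1=1 G3=G1|G0=0|0=0 -> 0110
Step 2: G0=0(const) G1=(1+0>=1)=1 G2=G1|G3=1|0=1 G3=G1|G0=1|0=1 -> 0111
Step 3: G0=0(const) G1=(1+1>=1)=1 G2=G1|G3=1|1=1 G3=G1|G0=1|0=1 -> 0111
Fixed point reached at step 2: 0111

Answer: fixed 0111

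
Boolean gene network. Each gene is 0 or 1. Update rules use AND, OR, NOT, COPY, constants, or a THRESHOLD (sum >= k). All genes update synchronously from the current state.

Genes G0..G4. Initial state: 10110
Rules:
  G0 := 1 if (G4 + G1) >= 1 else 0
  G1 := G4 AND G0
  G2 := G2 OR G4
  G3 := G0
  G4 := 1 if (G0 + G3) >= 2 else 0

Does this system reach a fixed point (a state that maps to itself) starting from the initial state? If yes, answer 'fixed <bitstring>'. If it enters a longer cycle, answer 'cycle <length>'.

Answer: fixed 00100

Derivation:
Step 0: 10110
Step 1: G0=(0+0>=1)=0 G1=G4&G0=0&1=0 G2=G2|G4=1|0=1 G3=G0=1 G4=(1+1>=2)=1 -> 00111
Step 2: G0=(1+0>=1)=1 G1=G4&G0=1&0=0 G2=G2|G4=1|1=1 G3=G0=0 G4=(0+1>=2)=0 -> 10100
Step 3: G0=(0+0>=1)=0 G1=G4&G0=0&1=0 G2=G2|G4=1|0=1 G3=G0=1 G4=(1+0>=2)=0 -> 00110
Step 4: G0=(0+0>=1)=0 G1=G4&G0=0&0=0 G2=G2|G4=1|0=1 G3=G0=0 G4=(0+1>=2)=0 -> 00100
Step 5: G0=(0+0>=1)=0 G1=G4&G0=0&0=0 G2=G2|G4=1|0=1 G3=G0=0 G4=(0+0>=2)=0 -> 00100
Fixed point reached at step 4: 00100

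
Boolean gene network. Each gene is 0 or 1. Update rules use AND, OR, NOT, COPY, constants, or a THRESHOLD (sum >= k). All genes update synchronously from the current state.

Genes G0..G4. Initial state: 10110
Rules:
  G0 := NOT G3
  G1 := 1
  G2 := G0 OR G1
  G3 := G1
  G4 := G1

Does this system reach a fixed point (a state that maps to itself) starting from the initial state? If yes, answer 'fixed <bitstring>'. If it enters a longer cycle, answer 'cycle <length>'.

Answer: fixed 01111

Derivation:
Step 0: 10110
Step 1: G0=NOT G3=NOT 1=0 G1=1(const) G2=G0|G1=1|0=1 G3=G1=0 G4=G1=0 -> 01100
Step 2: G0=NOT G3=NOT 0=1 G1=1(const) G2=G0|G1=0|1=1 G3=G1=1 G4=G1=1 -> 11111
Step 3: G0=NOT G3=NOT 1=0 G1=1(const) G2=G0|G1=1|1=1 G3=G1=1 G4=G1=1 -> 01111
Step 4: G0=NOT G3=NOT 1=0 G1=1(const) G2=G0|G1=0|1=1 G3=G1=1 G4=G1=1 -> 01111
Fixed point reached at step 3: 01111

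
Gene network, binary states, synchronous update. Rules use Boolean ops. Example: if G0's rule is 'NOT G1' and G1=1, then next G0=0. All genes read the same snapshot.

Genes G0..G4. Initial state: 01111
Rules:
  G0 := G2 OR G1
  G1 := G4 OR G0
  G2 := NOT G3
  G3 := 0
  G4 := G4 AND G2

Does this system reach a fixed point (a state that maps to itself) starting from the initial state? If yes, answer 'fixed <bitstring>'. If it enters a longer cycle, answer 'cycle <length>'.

Answer: fixed 11100

Derivation:
Step 0: 01111
Step 1: G0=G2|G1=1|1=1 G1=G4|G0=1|0=1 G2=NOT G3=NOT 1=0 G3=0(const) G4=G4&G2=1&1=1 -> 11001
Step 2: G0=G2|G1=0|1=1 G1=G4|G0=1|1=1 G2=NOT G3=NOT 0=1 G3=0(const) G4=G4&G2=1&0=0 -> 11100
Step 3: G0=G2|G1=1|1=1 G1=G4|G0=0|1=1 G2=NOT G3=NOT 0=1 G3=0(const) G4=G4&G2=0&1=0 -> 11100
Fixed point reached at step 2: 11100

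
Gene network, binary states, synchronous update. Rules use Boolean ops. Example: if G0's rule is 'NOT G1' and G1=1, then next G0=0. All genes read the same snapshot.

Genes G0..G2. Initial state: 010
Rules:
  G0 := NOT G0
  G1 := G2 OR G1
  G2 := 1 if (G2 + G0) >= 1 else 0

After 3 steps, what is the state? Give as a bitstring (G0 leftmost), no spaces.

Step 1: G0=NOT G0=NOT 0=1 G1=G2|G1=0|1=1 G2=(0+0>=1)=0 -> 110
Step 2: G0=NOT G0=NOT 1=0 G1=G2|G1=0|1=1 G2=(0+1>=1)=1 -> 011
Step 3: G0=NOT G0=NOT 0=1 G1=G2|G1=1|1=1 G2=(1+0>=1)=1 -> 111

111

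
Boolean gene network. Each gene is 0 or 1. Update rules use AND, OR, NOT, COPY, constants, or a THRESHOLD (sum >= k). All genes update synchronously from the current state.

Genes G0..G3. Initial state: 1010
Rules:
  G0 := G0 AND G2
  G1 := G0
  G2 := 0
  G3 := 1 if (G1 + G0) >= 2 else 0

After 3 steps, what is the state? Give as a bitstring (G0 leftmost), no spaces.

Step 1: G0=G0&G2=1&1=1 G1=G0=1 G2=0(const) G3=(0+1>=2)=0 -> 1100
Step 2: G0=G0&G2=1&0=0 G1=G0=1 G2=0(const) G3=(1+1>=2)=1 -> 0101
Step 3: G0=G0&G2=0&0=0 G1=G0=0 G2=0(const) G3=(1+0>=2)=0 -> 0000

0000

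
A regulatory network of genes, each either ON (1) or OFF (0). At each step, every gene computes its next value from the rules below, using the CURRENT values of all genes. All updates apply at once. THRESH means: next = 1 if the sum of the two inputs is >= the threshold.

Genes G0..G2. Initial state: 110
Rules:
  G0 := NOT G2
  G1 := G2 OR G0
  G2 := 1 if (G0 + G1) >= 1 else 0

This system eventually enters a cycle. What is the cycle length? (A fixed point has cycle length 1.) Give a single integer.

Step 0: 110
Step 1: G0=NOT G2=NOT 0=1 G1=G2|G0=0|1=1 G2=(1+1>=1)=1 -> 111
Step 2: G0=NOT G2=NOT 1=0 G1=G2|G0=1|1=1 G2=(1+1>=1)=1 -> 011
Step 3: G0=NOT G2=NOT 1=0 G1=G2|G0=1|0=1 G2=(0+1>=1)=1 -> 011
State from step 3 equals state from step 2 -> cycle length 1

Answer: 1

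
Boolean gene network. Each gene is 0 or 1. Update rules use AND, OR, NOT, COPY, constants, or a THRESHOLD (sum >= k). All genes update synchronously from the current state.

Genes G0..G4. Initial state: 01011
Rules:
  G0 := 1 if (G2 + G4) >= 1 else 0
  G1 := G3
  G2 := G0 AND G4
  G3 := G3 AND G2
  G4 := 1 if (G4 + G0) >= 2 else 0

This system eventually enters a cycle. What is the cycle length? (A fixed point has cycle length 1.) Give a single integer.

Answer: 1

Derivation:
Step 0: 01011
Step 1: G0=(0+1>=1)=1 G1=G3=1 G2=G0&G4=0&1=0 G3=G3&G2=1&0=0 G4=(1+0>=2)=0 -> 11000
Step 2: G0=(0+0>=1)=0 G1=G3=0 G2=G0&G4=1&0=0 G3=G3&G2=0&0=0 G4=(0+1>=2)=0 -> 00000
Step 3: G0=(0+0>=1)=0 G1=G3=0 G2=G0&G4=0&0=0 G3=G3&G2=0&0=0 G4=(0+0>=2)=0 -> 00000
State from step 3 equals state from step 2 -> cycle length 1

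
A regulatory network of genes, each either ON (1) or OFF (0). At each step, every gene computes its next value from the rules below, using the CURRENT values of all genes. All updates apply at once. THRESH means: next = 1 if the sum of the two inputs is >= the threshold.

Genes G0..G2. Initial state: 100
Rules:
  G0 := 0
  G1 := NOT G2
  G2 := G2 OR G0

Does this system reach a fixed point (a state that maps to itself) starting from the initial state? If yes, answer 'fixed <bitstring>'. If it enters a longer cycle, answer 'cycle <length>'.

Step 0: 100
Step 1: G0=0(const) G1=NOT G2=NOT 0=1 G2=G2|G0=0|1=1 -> 011
Step 2: G0=0(const) G1=NOT G2=NOT 1=0 G2=G2|G0=1|0=1 -> 001
Step 3: G0=0(const) G1=NOT G2=NOT 1=0 G2=G2|G0=1|0=1 -> 001
Fixed point reached at step 2: 001

Answer: fixed 001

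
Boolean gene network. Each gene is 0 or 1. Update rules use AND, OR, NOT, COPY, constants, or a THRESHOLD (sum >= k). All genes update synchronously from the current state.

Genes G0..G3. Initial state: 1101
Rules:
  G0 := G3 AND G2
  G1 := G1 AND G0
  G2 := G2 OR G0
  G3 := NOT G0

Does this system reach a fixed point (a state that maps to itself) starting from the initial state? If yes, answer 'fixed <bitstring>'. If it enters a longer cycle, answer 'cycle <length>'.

Step 0: 1101
Step 1: G0=G3&G2=1&0=0 G1=G1&G0=1&1=1 G2=G2|G0=0|1=1 G3=NOT G0=NOT 1=0 -> 0110
Step 2: G0=G3&G2=0&1=0 G1=G1&G0=1&0=0 G2=G2|G0=1|0=1 G3=NOT G0=NOT 0=1 -> 0011
Step 3: G0=G3&G2=1&1=1 G1=G1&G0=0&0=0 G2=G2|G0=1|0=1 G3=NOT G0=NOT 0=1 -> 1011
Step 4: G0=G3&G2=1&1=1 G1=G1&G0=0&1=0 G2=G2|G0=1|1=1 G3=NOT G0=NOT 1=0 -> 1010
Step 5: G0=G3&G2=0&1=0 G1=G1&G0=0&1=0 G2=G2|G0=1|1=1 G3=NOT G0=NOT 1=0 -> 0010
Step 6: G0=G3&G2=0&1=0 G1=G1&G0=0&0=0 G2=G2|G0=1|0=1 G3=NOT G0=NOT 0=1 -> 0011
Cycle of length 4 starting at step 2 -> no fixed point

Answer: cycle 4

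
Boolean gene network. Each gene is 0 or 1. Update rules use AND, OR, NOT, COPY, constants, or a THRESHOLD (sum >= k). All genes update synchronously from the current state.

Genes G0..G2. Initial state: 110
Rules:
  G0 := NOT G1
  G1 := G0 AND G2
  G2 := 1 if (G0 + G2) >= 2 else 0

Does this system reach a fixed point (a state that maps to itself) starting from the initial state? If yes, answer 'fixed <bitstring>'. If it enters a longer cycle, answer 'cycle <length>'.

Answer: fixed 100

Derivation:
Step 0: 110
Step 1: G0=NOT G1=NOT 1=0 G1=G0&G2=1&0=0 G2=(1+0>=2)=0 -> 000
Step 2: G0=NOT G1=NOT 0=1 G1=G0&G2=0&0=0 G2=(0+0>=2)=0 -> 100
Step 3: G0=NOT G1=NOT 0=1 G1=G0&G2=1&0=0 G2=(1+0>=2)=0 -> 100
Fixed point reached at step 2: 100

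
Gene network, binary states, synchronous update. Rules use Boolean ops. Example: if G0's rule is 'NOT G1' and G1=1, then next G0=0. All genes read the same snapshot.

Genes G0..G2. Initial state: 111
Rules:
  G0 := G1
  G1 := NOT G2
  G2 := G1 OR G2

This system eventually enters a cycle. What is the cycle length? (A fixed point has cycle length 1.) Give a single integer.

Answer: 1

Derivation:
Step 0: 111
Step 1: G0=G1=1 G1=NOT G2=NOT 1=0 G2=G1|G2=1|1=1 -> 101
Step 2: G0=G1=0 G1=NOT G2=NOT 1=0 G2=G1|G2=0|1=1 -> 001
Step 3: G0=G1=0 G1=NOT G2=NOT 1=0 G2=G1|G2=0|1=1 -> 001
State from step 3 equals state from step 2 -> cycle length 1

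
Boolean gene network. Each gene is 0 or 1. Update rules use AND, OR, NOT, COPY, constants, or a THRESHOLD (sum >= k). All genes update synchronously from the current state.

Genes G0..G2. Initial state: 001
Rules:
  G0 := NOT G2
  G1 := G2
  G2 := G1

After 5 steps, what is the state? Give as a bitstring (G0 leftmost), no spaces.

Step 1: G0=NOT G2=NOT 1=0 G1=G2=1 G2=G1=0 -> 010
Step 2: G0=NOT G2=NOT 0=1 G1=G2=0 G2=G1=1 -> 101
Step 3: G0=NOT G2=NOT 1=0 G1=G2=1 G2=G1=0 -> 010
Step 4: G0=NOT G2=NOT 0=1 G1=G2=0 G2=G1=1 -> 101
Step 5: G0=NOT G2=NOT 1=0 G1=G2=1 G2=G1=0 -> 010

010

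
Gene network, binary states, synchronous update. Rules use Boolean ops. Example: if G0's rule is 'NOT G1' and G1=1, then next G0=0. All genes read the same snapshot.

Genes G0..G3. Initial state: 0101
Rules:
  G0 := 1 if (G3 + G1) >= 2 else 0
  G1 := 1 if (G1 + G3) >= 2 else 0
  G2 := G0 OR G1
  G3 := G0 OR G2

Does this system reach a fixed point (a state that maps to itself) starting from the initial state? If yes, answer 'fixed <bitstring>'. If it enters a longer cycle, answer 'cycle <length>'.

Step 0: 0101
Step 1: G0=(1+1>=2)=1 G1=(1+1>=2)=1 G2=G0|G1=0|1=1 G3=G0|G2=0|0=0 -> 1110
Step 2: G0=(0+1>=2)=0 G1=(1+0>=2)=0 G2=G0|G1=1|1=1 G3=G0|G2=1|1=1 -> 0011
Step 3: G0=(1+0>=2)=0 G1=(0+1>=2)=0 G2=G0|G1=0|0=0 G3=G0|G2=0|1=1 -> 0001
Step 4: G0=(1+0>=2)=0 G1=(0+1>=2)=0 G2=G0|G1=0|0=0 G3=G0|G2=0|0=0 -> 0000
Step 5: G0=(0+0>=2)=0 G1=(0+0>=2)=0 G2=G0|G1=0|0=0 G3=G0|G2=0|0=0 -> 0000
Fixed point reached at step 4: 0000

Answer: fixed 0000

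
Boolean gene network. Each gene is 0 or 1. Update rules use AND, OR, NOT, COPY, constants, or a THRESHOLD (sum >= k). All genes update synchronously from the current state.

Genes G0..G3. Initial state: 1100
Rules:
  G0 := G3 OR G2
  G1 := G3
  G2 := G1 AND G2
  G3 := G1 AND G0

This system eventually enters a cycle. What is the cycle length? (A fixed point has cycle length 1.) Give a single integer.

Answer: 2

Derivation:
Step 0: 1100
Step 1: G0=G3|G2=0|0=0 G1=G3=0 G2=G1&G2=1&0=0 G3=G1&G0=1&1=1 -> 0001
Step 2: G0=G3|G2=1|0=1 G1=G3=1 G2=G1&G2=0&0=0 G3=G1&G0=0&0=0 -> 1100
State from step 2 equals state from step 0 -> cycle length 2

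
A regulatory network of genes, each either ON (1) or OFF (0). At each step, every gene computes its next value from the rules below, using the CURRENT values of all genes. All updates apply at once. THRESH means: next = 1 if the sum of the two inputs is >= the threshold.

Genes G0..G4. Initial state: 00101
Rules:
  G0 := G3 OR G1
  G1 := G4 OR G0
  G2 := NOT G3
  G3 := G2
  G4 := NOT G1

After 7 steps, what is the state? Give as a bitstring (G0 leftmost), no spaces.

Step 1: G0=G3|G1=0|0=0 G1=G4|G0=1|0=1 G2=NOT G3=NOT 0=1 G3=G2=1 G4=NOT G1=NOT 0=1 -> 01111
Step 2: G0=G3|G1=1|1=1 G1=G4|G0=1|0=1 G2=NOT G3=NOT 1=0 G3=G2=1 G4=NOT G1=NOT 1=0 -> 11010
Step 3: G0=G3|G1=1|1=1 G1=G4|G0=0|1=1 G2=NOT G3=NOT 1=0 G3=G2=0 G4=NOT G1=NOT 1=0 -> 11000
Step 4: G0=G3|G1=0|1=1 G1=G4|G0=0|1=1 G2=NOT G3=NOT 0=1 G3=G2=0 G4=NOT G1=NOT 1=0 -> 11100
Step 5: G0=G3|G1=0|1=1 G1=G4|G0=0|1=1 G2=NOT G3=NOT 0=1 G3=G2=1 G4=NOT G1=NOT 1=0 -> 11110
Step 6: G0=G3|G1=1|1=1 G1=G4|G0=0|1=1 G2=NOT G3=NOT 1=0 G3=G2=1 G4=NOT G1=NOT 1=0 -> 11010
Step 7: G0=G3|G1=1|1=1 G1=G4|G0=0|1=1 G2=NOT G3=NOT 1=0 G3=G2=0 G4=NOT G1=NOT 1=0 -> 11000

11000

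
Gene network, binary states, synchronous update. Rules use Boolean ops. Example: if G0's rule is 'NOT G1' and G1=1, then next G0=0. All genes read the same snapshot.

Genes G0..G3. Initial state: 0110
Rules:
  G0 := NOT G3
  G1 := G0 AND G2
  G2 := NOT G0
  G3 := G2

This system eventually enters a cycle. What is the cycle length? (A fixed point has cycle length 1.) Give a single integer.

Answer: 3

Derivation:
Step 0: 0110
Step 1: G0=NOT G3=NOT 0=1 G1=G0&G2=0&1=0 G2=NOT G0=NOT 0=1 G3=G2=1 -> 1011
Step 2: G0=NOT G3=NOT 1=0 G1=G0&G2=1&1=1 G2=NOT G0=NOT 1=0 G3=G2=1 -> 0101
Step 3: G0=NOT G3=NOT 1=0 G1=G0&G2=0&0=0 G2=NOT G0=NOT 0=1 G3=G2=0 -> 0010
Step 4: G0=NOT G3=NOT 0=1 G1=G0&G2=0&1=0 G2=NOT G0=NOT 0=1 G3=G2=1 -> 1011
State from step 4 equals state from step 1 -> cycle length 3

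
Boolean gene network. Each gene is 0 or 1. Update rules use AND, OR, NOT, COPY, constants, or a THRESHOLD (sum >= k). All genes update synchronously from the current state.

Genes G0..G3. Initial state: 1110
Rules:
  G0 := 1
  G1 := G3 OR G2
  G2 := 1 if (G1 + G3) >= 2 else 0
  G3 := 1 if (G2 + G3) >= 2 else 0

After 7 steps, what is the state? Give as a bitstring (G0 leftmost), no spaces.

Step 1: G0=1(const) G1=G3|G2=0|1=1 G2=(1+0>=2)=0 G3=(1+0>=2)=0 -> 1100
Step 2: G0=1(const) G1=G3|G2=0|0=0 G2=(1+0>=2)=0 G3=(0+0>=2)=0 -> 1000
Step 3: G0=1(const) G1=G3|G2=0|0=0 G2=(0+0>=2)=0 G3=(0+0>=2)=0 -> 1000
Step 4: G0=1(const) G1=G3|G2=0|0=0 G2=(0+0>=2)=0 G3=(0+0>=2)=0 -> 1000
Step 5: G0=1(const) G1=G3|G2=0|0=0 G2=(0+0>=2)=0 G3=(0+0>=2)=0 -> 1000
Step 6: G0=1(const) G1=G3|G2=0|0=0 G2=(0+0>=2)=0 G3=(0+0>=2)=0 -> 1000
Step 7: G0=1(const) G1=G3|G2=0|0=0 G2=(0+0>=2)=0 G3=(0+0>=2)=0 -> 1000

1000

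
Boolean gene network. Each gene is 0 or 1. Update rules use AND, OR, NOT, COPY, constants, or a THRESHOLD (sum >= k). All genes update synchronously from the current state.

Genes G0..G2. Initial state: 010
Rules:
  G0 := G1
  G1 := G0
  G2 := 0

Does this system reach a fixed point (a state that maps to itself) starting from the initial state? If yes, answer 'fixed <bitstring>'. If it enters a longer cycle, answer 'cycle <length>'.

Answer: cycle 2

Derivation:
Step 0: 010
Step 1: G0=G1=1 G1=G0=0 G2=0(const) -> 100
Step 2: G0=G1=0 G1=G0=1 G2=0(const) -> 010
Cycle of length 2 starting at step 0 -> no fixed point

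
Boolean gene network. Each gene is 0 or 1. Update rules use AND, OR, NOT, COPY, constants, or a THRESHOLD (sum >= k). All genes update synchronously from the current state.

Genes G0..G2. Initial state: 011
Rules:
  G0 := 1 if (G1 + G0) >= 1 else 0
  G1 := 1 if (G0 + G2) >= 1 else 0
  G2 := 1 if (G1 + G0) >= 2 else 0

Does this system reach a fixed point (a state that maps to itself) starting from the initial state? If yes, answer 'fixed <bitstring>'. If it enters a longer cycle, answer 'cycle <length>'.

Answer: fixed 111

Derivation:
Step 0: 011
Step 1: G0=(1+0>=1)=1 G1=(0+1>=1)=1 G2=(1+0>=2)=0 -> 110
Step 2: G0=(1+1>=1)=1 G1=(1+0>=1)=1 G2=(1+1>=2)=1 -> 111
Step 3: G0=(1+1>=1)=1 G1=(1+1>=1)=1 G2=(1+1>=2)=1 -> 111
Fixed point reached at step 2: 111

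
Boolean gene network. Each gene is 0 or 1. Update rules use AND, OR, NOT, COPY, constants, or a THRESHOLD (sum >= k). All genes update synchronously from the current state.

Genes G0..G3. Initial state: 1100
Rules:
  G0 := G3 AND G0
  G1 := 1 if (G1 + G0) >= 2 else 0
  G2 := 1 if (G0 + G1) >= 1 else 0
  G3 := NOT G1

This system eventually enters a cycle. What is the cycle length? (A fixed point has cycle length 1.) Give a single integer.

Step 0: 1100
Step 1: G0=G3&G0=0&1=0 G1=(1+1>=2)=1 G2=(1+1>=1)=1 G3=NOT G1=NOT 1=0 -> 0110
Step 2: G0=G3&G0=0&0=0 G1=(1+0>=2)=0 G2=(0+1>=1)=1 G3=NOT G1=NOT 1=0 -> 0010
Step 3: G0=G3&G0=0&0=0 G1=(0+0>=2)=0 G2=(0+0>=1)=0 G3=NOT G1=NOT 0=1 -> 0001
Step 4: G0=G3&G0=1&0=0 G1=(0+0>=2)=0 G2=(0+0>=1)=0 G3=NOT G1=NOT 0=1 -> 0001
State from step 4 equals state from step 3 -> cycle length 1

Answer: 1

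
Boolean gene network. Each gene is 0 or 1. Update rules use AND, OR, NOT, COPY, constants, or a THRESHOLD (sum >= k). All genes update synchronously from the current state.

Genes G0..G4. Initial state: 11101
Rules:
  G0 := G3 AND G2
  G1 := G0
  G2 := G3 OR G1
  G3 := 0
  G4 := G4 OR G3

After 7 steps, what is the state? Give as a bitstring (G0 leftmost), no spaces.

Step 1: G0=G3&G2=0&1=0 G1=G0=1 G2=G3|G1=0|1=1 G3=0(const) G4=G4|G3=1|0=1 -> 01101
Step 2: G0=G3&G2=0&1=0 G1=G0=0 G2=G3|G1=0|1=1 G3=0(const) G4=G4|G3=1|0=1 -> 00101
Step 3: G0=G3&G2=0&1=0 G1=G0=0 G2=G3|G1=0|0=0 G3=0(const) G4=G4|G3=1|0=1 -> 00001
Step 4: G0=G3&G2=0&0=0 G1=G0=0 G2=G3|G1=0|0=0 G3=0(const) G4=G4|G3=1|0=1 -> 00001
Step 5: G0=G3&G2=0&0=0 G1=G0=0 G2=G3|G1=0|0=0 G3=0(const) G4=G4|G3=1|0=1 -> 00001
Step 6: G0=G3&G2=0&0=0 G1=G0=0 G2=G3|G1=0|0=0 G3=0(const) G4=G4|G3=1|0=1 -> 00001
Step 7: G0=G3&G2=0&0=0 G1=G0=0 G2=G3|G1=0|0=0 G3=0(const) G4=G4|G3=1|0=1 -> 00001

00001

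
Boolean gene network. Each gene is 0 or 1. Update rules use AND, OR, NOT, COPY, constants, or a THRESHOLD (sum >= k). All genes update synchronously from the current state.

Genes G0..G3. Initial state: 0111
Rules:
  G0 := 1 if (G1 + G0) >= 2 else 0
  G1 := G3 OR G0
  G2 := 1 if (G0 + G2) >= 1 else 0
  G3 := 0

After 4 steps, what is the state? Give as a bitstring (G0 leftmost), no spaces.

Step 1: G0=(1+0>=2)=0 G1=G3|G0=1|0=1 G2=(0+1>=1)=1 G3=0(const) -> 0110
Step 2: G0=(1+0>=2)=0 G1=G3|G0=0|0=0 G2=(0+1>=1)=1 G3=0(const) -> 0010
Step 3: G0=(0+0>=2)=0 G1=G3|G0=0|0=0 G2=(0+1>=1)=1 G3=0(const) -> 0010
Step 4: G0=(0+0>=2)=0 G1=G3|G0=0|0=0 G2=(0+1>=1)=1 G3=0(const) -> 0010

0010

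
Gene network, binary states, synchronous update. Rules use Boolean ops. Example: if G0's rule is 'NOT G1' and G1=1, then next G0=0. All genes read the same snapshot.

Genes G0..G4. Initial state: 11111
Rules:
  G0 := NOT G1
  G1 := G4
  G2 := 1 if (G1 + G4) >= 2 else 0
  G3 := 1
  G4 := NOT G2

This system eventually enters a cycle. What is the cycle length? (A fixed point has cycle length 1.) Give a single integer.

Answer: 5

Derivation:
Step 0: 11111
Step 1: G0=NOT G1=NOT 1=0 G1=G4=1 G2=(1+1>=2)=1 G3=1(const) G4=NOT G2=NOT 1=0 -> 01110
Step 2: G0=NOT G1=NOT 1=0 G1=G4=0 G2=(1+0>=2)=0 G3=1(const) G4=NOT G2=NOT 1=0 -> 00010
Step 3: G0=NOT G1=NOT 0=1 G1=G4=0 G2=(0+0>=2)=0 G3=1(const) G4=NOT G2=NOT 0=1 -> 10011
Step 4: G0=NOT G1=NOT 0=1 G1=G4=1 G2=(0+1>=2)=0 G3=1(const) G4=NOT G2=NOT 0=1 -> 11011
Step 5: G0=NOT G1=NOT 1=0 G1=G4=1 G2=(1+1>=2)=1 G3=1(const) G4=NOT G2=NOT 0=1 -> 01111
Step 6: G0=NOT G1=NOT 1=0 G1=G4=1 G2=(1+1>=2)=1 G3=1(const) G4=NOT G2=NOT 1=0 -> 01110
State from step 6 equals state from step 1 -> cycle length 5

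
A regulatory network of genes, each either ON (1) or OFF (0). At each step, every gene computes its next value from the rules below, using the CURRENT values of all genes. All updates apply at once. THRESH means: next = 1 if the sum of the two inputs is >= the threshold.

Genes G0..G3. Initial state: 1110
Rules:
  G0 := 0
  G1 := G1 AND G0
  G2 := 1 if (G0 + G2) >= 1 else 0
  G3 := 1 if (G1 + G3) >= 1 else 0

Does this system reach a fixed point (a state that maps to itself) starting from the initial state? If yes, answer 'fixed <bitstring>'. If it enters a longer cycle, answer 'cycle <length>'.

Step 0: 1110
Step 1: G0=0(const) G1=G1&G0=1&1=1 G2=(1+1>=1)=1 G3=(1+0>=1)=1 -> 0111
Step 2: G0=0(const) G1=G1&G0=1&0=0 G2=(0+1>=1)=1 G3=(1+1>=1)=1 -> 0011
Step 3: G0=0(const) G1=G1&G0=0&0=0 G2=(0+1>=1)=1 G3=(0+1>=1)=1 -> 0011
Fixed point reached at step 2: 0011

Answer: fixed 0011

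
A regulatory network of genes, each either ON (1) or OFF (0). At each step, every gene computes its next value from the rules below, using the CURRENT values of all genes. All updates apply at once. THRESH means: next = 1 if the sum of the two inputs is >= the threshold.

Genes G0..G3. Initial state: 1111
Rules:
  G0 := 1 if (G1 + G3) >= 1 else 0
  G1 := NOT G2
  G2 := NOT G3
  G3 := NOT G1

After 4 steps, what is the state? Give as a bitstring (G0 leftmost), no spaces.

Step 1: G0=(1+1>=1)=1 G1=NOT G2=NOT 1=0 G2=NOT G3=NOT 1=0 G3=NOT G1=NOT 1=0 -> 1000
Step 2: G0=(0+0>=1)=0 G1=NOT G2=NOT 0=1 G2=NOT G3=NOT 0=1 G3=NOT G1=NOT 0=1 -> 0111
Step 3: G0=(1+1>=1)=1 G1=NOT G2=NOT 1=0 G2=NOT G3=NOT 1=0 G3=NOT G1=NOT 1=0 -> 1000
Step 4: G0=(0+0>=1)=0 G1=NOT G2=NOT 0=1 G2=NOT G3=NOT 0=1 G3=NOT G1=NOT 0=1 -> 0111

0111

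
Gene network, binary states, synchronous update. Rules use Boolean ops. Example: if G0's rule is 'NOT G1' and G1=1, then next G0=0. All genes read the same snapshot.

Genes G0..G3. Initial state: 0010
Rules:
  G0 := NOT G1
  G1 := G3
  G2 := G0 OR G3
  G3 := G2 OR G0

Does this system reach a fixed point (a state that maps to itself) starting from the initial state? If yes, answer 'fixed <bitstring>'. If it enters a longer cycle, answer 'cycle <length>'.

Step 0: 0010
Step 1: G0=NOT G1=NOT 0=1 G1=G3=0 G2=G0|G3=0|0=0 G3=G2|G0=1|0=1 -> 1001
Step 2: G0=NOT G1=NOT 0=1 G1=G3=1 G2=G0|G3=1|1=1 G3=G2|G0=0|1=1 -> 1111
Step 3: G0=NOT G1=NOT 1=0 G1=G3=1 G2=G0|G3=1|1=1 G3=G2|G0=1|1=1 -> 0111
Step 4: G0=NOT G1=NOT 1=0 G1=G3=1 G2=G0|G3=0|1=1 G3=G2|G0=1|0=1 -> 0111
Fixed point reached at step 3: 0111

Answer: fixed 0111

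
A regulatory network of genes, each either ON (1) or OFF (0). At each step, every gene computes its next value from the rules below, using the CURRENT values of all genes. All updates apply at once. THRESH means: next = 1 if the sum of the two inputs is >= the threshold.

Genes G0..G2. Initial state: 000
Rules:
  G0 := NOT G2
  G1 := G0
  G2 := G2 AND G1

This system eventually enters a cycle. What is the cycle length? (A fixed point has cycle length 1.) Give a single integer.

Answer: 1

Derivation:
Step 0: 000
Step 1: G0=NOT G2=NOT 0=1 G1=G0=0 G2=G2&G1=0&0=0 -> 100
Step 2: G0=NOT G2=NOT 0=1 G1=G0=1 G2=G2&G1=0&0=0 -> 110
Step 3: G0=NOT G2=NOT 0=1 G1=G0=1 G2=G2&G1=0&1=0 -> 110
State from step 3 equals state from step 2 -> cycle length 1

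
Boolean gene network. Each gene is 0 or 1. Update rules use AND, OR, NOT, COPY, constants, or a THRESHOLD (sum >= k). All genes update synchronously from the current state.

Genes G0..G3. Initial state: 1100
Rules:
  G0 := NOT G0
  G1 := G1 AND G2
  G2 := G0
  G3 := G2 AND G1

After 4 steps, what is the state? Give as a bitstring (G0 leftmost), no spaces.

Step 1: G0=NOT G0=NOT 1=0 G1=G1&G2=1&0=0 G2=G0=1 G3=G2&G1=0&1=0 -> 0010
Step 2: G0=NOT G0=NOT 0=1 G1=G1&G2=0&1=0 G2=G0=0 G3=G2&G1=1&0=0 -> 1000
Step 3: G0=NOT G0=NOT 1=0 G1=G1&G2=0&0=0 G2=G0=1 G3=G2&G1=0&0=0 -> 0010
Step 4: G0=NOT G0=NOT 0=1 G1=G1&G2=0&1=0 G2=G0=0 G3=G2&G1=1&0=0 -> 1000

1000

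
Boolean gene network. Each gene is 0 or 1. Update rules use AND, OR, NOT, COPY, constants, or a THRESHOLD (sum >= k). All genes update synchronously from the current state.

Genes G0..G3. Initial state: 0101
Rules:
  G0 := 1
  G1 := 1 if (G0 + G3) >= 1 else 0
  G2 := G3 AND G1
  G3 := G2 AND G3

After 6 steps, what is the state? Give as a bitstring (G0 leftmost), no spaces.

Step 1: G0=1(const) G1=(0+1>=1)=1 G2=G3&G1=1&1=1 G3=G2&G3=0&1=0 -> 1110
Step 2: G0=1(const) G1=(1+0>=1)=1 G2=G3&G1=0&1=0 G3=G2&G3=1&0=0 -> 1100
Step 3: G0=1(const) G1=(1+0>=1)=1 G2=G3&G1=0&1=0 G3=G2&G3=0&0=0 -> 1100
Step 4: G0=1(const) G1=(1+0>=1)=1 G2=G3&G1=0&1=0 G3=G2&G3=0&0=0 -> 1100
Step 5: G0=1(const) G1=(1+0>=1)=1 G2=G3&G1=0&1=0 G3=G2&G3=0&0=0 -> 1100
Step 6: G0=1(const) G1=(1+0>=1)=1 G2=G3&G1=0&1=0 G3=G2&G3=0&0=0 -> 1100

1100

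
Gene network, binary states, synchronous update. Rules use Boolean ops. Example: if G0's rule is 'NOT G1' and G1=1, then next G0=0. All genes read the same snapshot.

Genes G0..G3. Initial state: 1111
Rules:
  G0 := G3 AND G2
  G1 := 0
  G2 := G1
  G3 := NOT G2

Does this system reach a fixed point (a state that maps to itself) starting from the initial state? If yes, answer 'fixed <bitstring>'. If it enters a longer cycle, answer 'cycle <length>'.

Answer: fixed 0001

Derivation:
Step 0: 1111
Step 1: G0=G3&G2=1&1=1 G1=0(const) G2=G1=1 G3=NOT G2=NOT 1=0 -> 1010
Step 2: G0=G3&G2=0&1=0 G1=0(const) G2=G1=0 G3=NOT G2=NOT 1=0 -> 0000
Step 3: G0=G3&G2=0&0=0 G1=0(const) G2=G1=0 G3=NOT G2=NOT 0=1 -> 0001
Step 4: G0=G3&G2=1&0=0 G1=0(const) G2=G1=0 G3=NOT G2=NOT 0=1 -> 0001
Fixed point reached at step 3: 0001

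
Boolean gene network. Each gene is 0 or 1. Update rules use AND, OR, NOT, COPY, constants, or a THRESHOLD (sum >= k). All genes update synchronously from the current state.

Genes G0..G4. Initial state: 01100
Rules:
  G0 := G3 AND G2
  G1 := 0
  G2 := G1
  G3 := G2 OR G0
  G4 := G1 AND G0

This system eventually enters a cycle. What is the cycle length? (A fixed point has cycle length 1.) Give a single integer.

Step 0: 01100
Step 1: G0=G3&G2=0&1=0 G1=0(const) G2=G1=1 G3=G2|G0=1|0=1 G4=G1&G0=1&0=0 -> 00110
Step 2: G0=G3&G2=1&1=1 G1=0(const) G2=G1=0 G3=G2|G0=1|0=1 G4=G1&G0=0&0=0 -> 10010
Step 3: G0=G3&G2=1&0=0 G1=0(const) G2=G1=0 G3=G2|G0=0|1=1 G4=G1&G0=0&1=0 -> 00010
Step 4: G0=G3&G2=1&0=0 G1=0(const) G2=G1=0 G3=G2|G0=0|0=0 G4=G1&G0=0&0=0 -> 00000
Step 5: G0=G3&G2=0&0=0 G1=0(const) G2=G1=0 G3=G2|G0=0|0=0 G4=G1&G0=0&0=0 -> 00000
State from step 5 equals state from step 4 -> cycle length 1

Answer: 1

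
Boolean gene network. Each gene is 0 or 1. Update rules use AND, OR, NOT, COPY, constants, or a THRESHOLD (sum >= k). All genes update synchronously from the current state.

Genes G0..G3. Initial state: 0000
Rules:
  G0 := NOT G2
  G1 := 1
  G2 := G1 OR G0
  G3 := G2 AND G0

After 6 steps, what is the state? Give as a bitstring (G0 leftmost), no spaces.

Step 1: G0=NOT G2=NOT 0=1 G1=1(const) G2=G1|G0=0|0=0 G3=G2&G0=0&0=0 -> 1100
Step 2: G0=NOT G2=NOT 0=1 G1=1(const) G2=G1|G0=1|1=1 G3=G2&G0=0&1=0 -> 1110
Step 3: G0=NOT G2=NOT 1=0 G1=1(const) G2=G1|G0=1|1=1 G3=G2&G0=1&1=1 -> 0111
Step 4: G0=NOT G2=NOT 1=0 G1=1(const) G2=G1|G0=1|0=1 G3=G2&G0=1&0=0 -> 0110
Step 5: G0=NOT G2=NOT 1=0 G1=1(const) G2=G1|G0=1|0=1 G3=G2&G0=1&0=0 -> 0110
Step 6: G0=NOT G2=NOT 1=0 G1=1(const) G2=G1|G0=1|0=1 G3=G2&G0=1&0=0 -> 0110

0110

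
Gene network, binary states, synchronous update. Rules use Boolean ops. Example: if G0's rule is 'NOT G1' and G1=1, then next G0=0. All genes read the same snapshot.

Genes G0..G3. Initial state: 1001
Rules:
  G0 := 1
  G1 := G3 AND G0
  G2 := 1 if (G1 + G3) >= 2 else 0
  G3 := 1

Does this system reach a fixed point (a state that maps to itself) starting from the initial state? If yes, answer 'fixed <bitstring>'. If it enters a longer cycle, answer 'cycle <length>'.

Step 0: 1001
Step 1: G0=1(const) G1=G3&G0=1&1=1 G2=(0+1>=2)=0 G3=1(const) -> 1101
Step 2: G0=1(const) G1=G3&G0=1&1=1 G2=(1+1>=2)=1 G3=1(const) -> 1111
Step 3: G0=1(const) G1=G3&G0=1&1=1 G2=(1+1>=2)=1 G3=1(const) -> 1111
Fixed point reached at step 2: 1111

Answer: fixed 1111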